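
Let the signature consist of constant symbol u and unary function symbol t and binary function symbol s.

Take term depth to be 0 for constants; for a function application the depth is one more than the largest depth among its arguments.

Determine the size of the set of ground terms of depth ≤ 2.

Count level by level. With function symbols t/1, s/2, the terms of depth ≤ k are the 1 constant together with each function applied to depth-≤(k−1) tuples, so N_k = 1 + N_{k-1} + N_{k-1}^2.
N_0 = 1
N_1 = 1 + 1 + 1^2 = 3
N_2 = 1 + 3 + 3^2 = 13

13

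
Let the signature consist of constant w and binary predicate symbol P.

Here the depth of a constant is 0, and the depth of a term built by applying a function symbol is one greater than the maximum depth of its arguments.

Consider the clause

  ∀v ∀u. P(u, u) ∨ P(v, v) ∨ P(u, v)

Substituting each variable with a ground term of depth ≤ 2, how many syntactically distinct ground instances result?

Ground terms of depth ≤ 2:
  With no function symbols every ground term is a constant, so there is exactly 1 ground term at every depth bound.
  N_0 = 1
  N_1 = 1
  N_2 = 1
  Explicitly: w.
So there is exactly 1 ground term available for substitution.
Each of v, u ranges independently over the available ground terms, and distinct assignments produce distinct instances.
Number of ground instances = 1^2 = 1.

1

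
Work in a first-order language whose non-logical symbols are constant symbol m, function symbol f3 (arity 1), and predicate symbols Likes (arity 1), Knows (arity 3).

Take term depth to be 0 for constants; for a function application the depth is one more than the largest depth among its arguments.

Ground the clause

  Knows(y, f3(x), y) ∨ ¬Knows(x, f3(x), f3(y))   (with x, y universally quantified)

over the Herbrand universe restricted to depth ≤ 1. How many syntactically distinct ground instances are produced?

Ground terms of depth ≤ 1:
  Write N_k for the number of ground terms of depth ≤ k. A term of depth ≤ k is either a constant or a function symbol applied to arguments of depth ≤ k−1, so N_k = 1 + N_{k-1}.
  N_0 = 1
  N_1 = 1 + 1 = 2
  Explicitly: m, f3(m).
So there are 2 ground terms available for substitution.
There are 2 variables to instantiate (x, y), each occurring in at least one literal, so different choices give different ground instances.
Number of ground instances = 2^2 = 4.

4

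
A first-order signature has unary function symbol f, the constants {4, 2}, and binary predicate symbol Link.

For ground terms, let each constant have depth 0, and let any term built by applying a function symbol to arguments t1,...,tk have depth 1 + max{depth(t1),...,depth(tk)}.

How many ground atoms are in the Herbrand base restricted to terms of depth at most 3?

64

First count ground terms of depth ≤ 3.
Let N_k count ground terms of depth at most k. Each non-constant term of depth ≤ k is some function symbol applied to depth-≤(k−1) arguments, giving N_k = 2 + N_{k-1}.
N_0 = 2
N_1 = 2 + 2 = 4
N_2 = 2 + 4 = 6
N_3 = 2 + 6 = 8
Explicitly: 4, 2, f(4), f(2), f(f(4)), f(f(2)), f(f(f(4))), f(f(f(2))).
So |H| = 8.
For each predicate symbol, the number of ground atoms is |H| raised to its arity; summing:
  Link: 8^2 = 64
Total ground atoms: 64.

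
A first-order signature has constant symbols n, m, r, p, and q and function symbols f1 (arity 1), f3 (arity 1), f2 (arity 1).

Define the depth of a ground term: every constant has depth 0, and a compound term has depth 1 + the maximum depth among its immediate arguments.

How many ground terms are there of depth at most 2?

Let N_k = |{terms of depth ≤ k}|. Then N_0 = 5 and N_k = 5 + N_{k-1} + N_{k-1} + N_{k-1} for k ≥ 1 (one summand per function symbol, arity giving the exponent).
N_0 = 5
N_1 = 5 + 5 + 5 + 5 = 20
N_2 = 5 + 20 + 20 + 20 = 65

65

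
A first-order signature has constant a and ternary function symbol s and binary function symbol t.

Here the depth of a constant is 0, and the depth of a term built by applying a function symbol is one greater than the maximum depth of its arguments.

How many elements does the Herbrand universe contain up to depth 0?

1

Write N_k for the number of ground terms of depth ≤ k. A term of depth ≤ k is either a constant or a function symbol applied to arguments of depth ≤ k−1, so N_k = 1 + N_{k-1}^3 + N_{k-1}^2.
N_0 = 1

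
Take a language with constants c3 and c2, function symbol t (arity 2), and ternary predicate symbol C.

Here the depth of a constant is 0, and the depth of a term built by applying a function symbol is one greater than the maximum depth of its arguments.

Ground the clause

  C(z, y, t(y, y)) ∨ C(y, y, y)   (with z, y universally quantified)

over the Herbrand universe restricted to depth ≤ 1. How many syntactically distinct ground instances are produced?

36

Ground terms of depth ≤ 1:
  Count level by level. With function symbols t/2, the terms of depth ≤ k are the 2 constants together with each function applied to depth-≤(k−1) tuples, so N_k = 2 + N_{k-1}^2.
  N_0 = 2
  N_1 = 2 + 2^2 = 6
  Explicitly: c3, c2, t(c3, c3), t(c3, c2), t(c2, c3), t(c2, c2).
So there are 6 ground terms available for substitution.
The body mentions every one of the 2 quantified variables; since ground terms form a free algebra, no two substitutions collapse to the same formula.
Number of ground instances = 6^2 = 36.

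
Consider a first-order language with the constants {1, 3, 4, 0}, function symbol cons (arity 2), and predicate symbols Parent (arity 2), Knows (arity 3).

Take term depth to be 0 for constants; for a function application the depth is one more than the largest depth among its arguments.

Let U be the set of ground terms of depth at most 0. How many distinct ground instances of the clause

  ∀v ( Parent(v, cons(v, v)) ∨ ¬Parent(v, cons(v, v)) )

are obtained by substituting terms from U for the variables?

Ground terms of depth ≤ 0:
  Let N_k = |{terms of depth ≤ k}|. Then N_0 = 4 and N_k = 4 + N_{k-1}^2 for k ≥ 1 (one summand per function symbol, arity giving the exponent).
  N_0 = 4
  Explicitly: 1, 3, 4, 0.
So there are 4 ground terms available for substitution.
The variable v ranges independently over the available ground terms, and distinct assignments produce distinct instances.
Number of ground instances = 4.

4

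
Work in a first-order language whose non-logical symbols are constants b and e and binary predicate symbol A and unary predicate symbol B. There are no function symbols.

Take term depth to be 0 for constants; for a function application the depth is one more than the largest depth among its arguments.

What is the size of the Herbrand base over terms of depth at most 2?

6

First count ground terms of depth ≤ 2.
With no function symbols every ground term is a constant, so there are exactly 2 ground terms at every depth bound.
N_0 = 2
N_1 = 2
N_2 = 2
Explicitly: b, e.
So |H| = 2.
For each predicate symbol, the number of ground atoms is |H| raised to its arity; summing:
  A: 2^2 = 4;  B: 2
Total ground atoms: 4 + 2 = 6.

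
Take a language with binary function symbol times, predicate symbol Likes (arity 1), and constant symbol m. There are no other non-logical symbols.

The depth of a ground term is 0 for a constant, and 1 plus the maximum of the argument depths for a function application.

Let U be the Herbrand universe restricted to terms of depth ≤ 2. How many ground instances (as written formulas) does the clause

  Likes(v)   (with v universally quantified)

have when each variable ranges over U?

5

Ground terms of depth ≤ 2:
  If N_k denotes the number of depth-≤k ground terms, the 1 constant gives N_0 = 1, and each function symbol of arity r contributes N_{k-1}^r new terms at level k: N_k = 1 + N_{k-1}^2.
  N_0 = 1
  N_1 = 1 + 1^2 = 2
  N_2 = 1 + 2^2 = 5
  Explicitly: m, times(m, m), times(m, times(m, m)), times(times(m, m), m), times(times(m, m), times(m, m)).
So there are 5 ground terms available for substitution.
The clause has 1 distinct variable (v), which appears in the body. In the free term algebra distinct substitutions yield syntactically distinct ground instances.
Number of ground instances = 5.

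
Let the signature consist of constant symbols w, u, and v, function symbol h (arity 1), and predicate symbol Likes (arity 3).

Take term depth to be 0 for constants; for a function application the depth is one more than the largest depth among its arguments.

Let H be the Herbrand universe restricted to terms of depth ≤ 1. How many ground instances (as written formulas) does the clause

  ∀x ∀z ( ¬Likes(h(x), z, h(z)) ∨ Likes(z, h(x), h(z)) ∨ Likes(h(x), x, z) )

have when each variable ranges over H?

36

Ground terms of depth ≤ 1:
  If N_k denotes the number of depth-≤k ground terms, the 3 constants give N_0 = 3, and each function symbol of arity r contributes N_{k-1}^r new terms at level k: N_k = 3 + N_{k-1}.
  N_0 = 3
  N_1 = 3 + 3 = 6
So there are 6 ground terms available for substitution.
The body mentions every one of the 2 quantified variables; since ground terms form a free algebra, no two substitutions collapse to the same formula.
Number of ground instances = 6^2 = 36.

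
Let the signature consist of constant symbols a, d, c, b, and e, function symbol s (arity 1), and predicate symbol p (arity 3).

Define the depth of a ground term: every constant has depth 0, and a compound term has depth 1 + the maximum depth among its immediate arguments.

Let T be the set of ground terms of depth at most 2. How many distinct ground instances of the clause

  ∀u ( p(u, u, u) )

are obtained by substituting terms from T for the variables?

Ground terms of depth ≤ 2:
  Count level by level. With function symbols s/1, the terms of depth ≤ k are the 5 constants together with each function applied to depth-≤(k−1) tuples, so N_k = 5 + N_{k-1}.
  N_0 = 5
  N_1 = 5 + 5 = 10
  N_2 = 5 + 10 = 15
So there are 15 ground terms available for substitution.
The clause has 1 distinct variable (u), which appears in the body. In the free term algebra distinct substitutions yield syntactically distinct ground instances.
Number of ground instances = 15.

15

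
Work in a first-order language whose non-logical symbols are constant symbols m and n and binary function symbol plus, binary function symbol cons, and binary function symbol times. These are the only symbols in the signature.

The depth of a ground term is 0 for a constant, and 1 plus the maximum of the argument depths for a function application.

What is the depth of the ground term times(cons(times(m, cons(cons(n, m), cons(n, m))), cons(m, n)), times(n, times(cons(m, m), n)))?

depth(cons(n, m)) = 1 + max(0, 0) = 1
depth(cons(cons(n, m), cons(n, m))) = 1 + max(1, 1) = 2
depth(times(m, cons(cons(n, m), cons(n, m)))) = 1 + max(0, 2) = 3
depth(cons(m, n)) = 1 + max(0, 0) = 1
depth(cons(times(m, cons(cons(n, m), cons(n, m))), cons(m, n))) = 1 + max(3, 1) = 4
depth(cons(m, m)) = 1 + max(0, 0) = 1
depth(times(cons(m, m), n)) = 1 + max(1, 0) = 2
depth(times(n, times(cons(m, m), n))) = 1 + max(0, 2) = 3
depth(times(cons(times(m, cons(cons(n, m), cons(n, m))), cons(m, n)), times(n, times(cons(m, m), n)))) = 1 + max(4, 3) = 5

5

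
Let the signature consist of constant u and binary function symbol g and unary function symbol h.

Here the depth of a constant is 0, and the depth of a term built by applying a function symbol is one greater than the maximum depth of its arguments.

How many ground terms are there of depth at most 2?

If N_k denotes the number of depth-≤k ground terms, the 1 constant gives N_0 = 1, and each function symbol of arity r contributes N_{k-1}^r new terms at level k: N_k = 1 + N_{k-1}^2 + N_{k-1}.
N_0 = 1
N_1 = 1 + 1^2 + 1 = 3
N_2 = 1 + 3^2 + 3 = 13

13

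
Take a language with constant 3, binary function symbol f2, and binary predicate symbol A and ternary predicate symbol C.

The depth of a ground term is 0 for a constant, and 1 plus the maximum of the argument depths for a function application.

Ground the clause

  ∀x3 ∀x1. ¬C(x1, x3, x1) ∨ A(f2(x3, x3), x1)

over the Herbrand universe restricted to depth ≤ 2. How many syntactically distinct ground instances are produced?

25

Ground terms of depth ≤ 2:
  Write N_k for the number of ground terms of depth ≤ k. A term of depth ≤ k is either a constant or a function symbol applied to arguments of depth ≤ k−1, so N_k = 1 + N_{k-1}^2.
  N_0 = 1
  N_1 = 1 + 1^2 = 2
  N_2 = 1 + 2^2 = 5
  Explicitly: 3, f2(3, 3), f2(3, f2(3, 3)), f2(f2(3, 3), 3), f2(f2(3, 3), f2(3, 3)).
So there are 5 ground terms available for substitution.
The clause has 2 distinct variables (x3, x1), each appearing in the body. In the free term algebra distinct substitutions yield syntactically distinct ground instances.
Number of ground instances = 5^2 = 25.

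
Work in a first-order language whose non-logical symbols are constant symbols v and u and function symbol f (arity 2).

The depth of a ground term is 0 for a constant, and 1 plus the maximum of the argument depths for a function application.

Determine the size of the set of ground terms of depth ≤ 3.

1446

Write N_k for the number of ground terms of depth ≤ k. A term of depth ≤ k is either a constant or a function symbol applied to arguments of depth ≤ k−1, so N_k = 2 + N_{k-1}^2.
N_0 = 2
N_1 = 2 + 2^2 = 6
N_2 = 2 + 6^2 = 38
N_3 = 2 + 38^2 = 1446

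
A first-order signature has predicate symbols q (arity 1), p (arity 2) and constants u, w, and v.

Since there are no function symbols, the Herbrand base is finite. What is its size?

12

With no function symbols, the Herbrand universe is just the 3 constants.
Ground atoms per predicate: q: 3, p: 3^2 = 9.
Herbrand base size = 3 + 9 = 12.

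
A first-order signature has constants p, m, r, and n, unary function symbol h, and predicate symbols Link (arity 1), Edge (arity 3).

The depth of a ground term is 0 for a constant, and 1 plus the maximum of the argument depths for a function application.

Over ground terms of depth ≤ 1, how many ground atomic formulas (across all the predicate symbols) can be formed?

First count ground terms of depth ≤ 1.
Let N_k count ground terms of depth at most k. Each non-constant term of depth ≤ k is some function symbol applied to depth-≤(k−1) arguments, giving N_k = 4 + N_{k-1}.
N_0 = 4
N_1 = 4 + 4 = 8
So |H| = 8.
For each predicate symbol, the number of ground atoms is |H| raised to its arity; summing:
  Link: 8;  Edge: 8^3 = 512
Total ground atoms: 8 + 512 = 520.

520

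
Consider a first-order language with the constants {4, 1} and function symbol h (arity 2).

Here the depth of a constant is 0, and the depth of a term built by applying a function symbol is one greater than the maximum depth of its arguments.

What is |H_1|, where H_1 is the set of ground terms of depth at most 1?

6

Write N_k for the number of ground terms of depth ≤ k. A term of depth ≤ k is either a constant or a function symbol applied to arguments of depth ≤ k−1, so N_k = 2 + N_{k-1}^2.
N_0 = 2
N_1 = 2 + 2^2 = 6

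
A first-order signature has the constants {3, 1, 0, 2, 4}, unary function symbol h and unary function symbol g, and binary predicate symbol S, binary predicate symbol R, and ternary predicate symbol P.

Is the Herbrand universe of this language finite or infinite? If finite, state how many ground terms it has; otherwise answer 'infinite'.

The signature has at least one function symbol (h, arity 1) and at least one constant (3).
Iterating h gives infinitely many distinct ground terms: 3, h(3), h(h(3)), ...
So the Herbrand universe is infinite.

infinite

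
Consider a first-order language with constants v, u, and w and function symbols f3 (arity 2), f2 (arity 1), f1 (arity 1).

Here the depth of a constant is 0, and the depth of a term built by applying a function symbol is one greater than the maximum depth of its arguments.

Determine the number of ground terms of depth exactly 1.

If N_k denotes the number of depth-≤k ground terms, the 3 constants give N_0 = 3, and each function symbol of arity r contributes N_{k-1}^r new terms at level k: N_k = 3 + N_{k-1}^2 + N_{k-1} + N_{k-1}.
N_0 = 3
N_1 = 3 + 3^2 + 3 + 3 = 18
Terms of depth exactly 1: N_1 − N_0 = 18 − 3 = 15.

15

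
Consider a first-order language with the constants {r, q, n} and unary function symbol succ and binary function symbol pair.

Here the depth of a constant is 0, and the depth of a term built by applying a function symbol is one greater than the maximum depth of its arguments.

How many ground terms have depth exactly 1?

12

Write N_k for the number of ground terms of depth ≤ k. A term of depth ≤ k is either a constant or a function symbol applied to arguments of depth ≤ k−1, so N_k = 3 + N_{k-1} + N_{k-1}^2.
N_0 = 3
N_1 = 3 + 3 + 3^2 = 15
Terms of depth exactly 1: N_1 − N_0 = 15 − 3 = 12.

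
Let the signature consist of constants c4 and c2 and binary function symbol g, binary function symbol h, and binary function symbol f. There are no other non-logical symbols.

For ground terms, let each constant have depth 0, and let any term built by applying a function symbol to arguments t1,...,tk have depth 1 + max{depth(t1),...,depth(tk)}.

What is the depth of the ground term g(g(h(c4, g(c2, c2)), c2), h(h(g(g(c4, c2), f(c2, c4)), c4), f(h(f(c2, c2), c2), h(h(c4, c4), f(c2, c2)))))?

5

depth(g(c2, c2)) = 1 + max(0, 0) = 1
depth(h(c4, g(c2, c2))) = 1 + max(0, 1) = 2
depth(g(h(c4, g(c2, c2)), c2)) = 1 + max(2, 0) = 3
depth(g(c4, c2)) = 1 + max(0, 0) = 1
depth(f(c2, c4)) = 1 + max(0, 0) = 1
depth(g(g(c4, c2), f(c2, c4))) = 1 + max(1, 1) = 2
depth(h(g(g(c4, c2), f(c2, c4)), c4)) = 1 + max(2, 0) = 3
depth(f(c2, c2)) = 1 + max(0, 0) = 1
depth(h(f(c2, c2), c2)) = 1 + max(1, 0) = 2
depth(h(c4, c4)) = 1 + max(0, 0) = 1
depth(h(h(c4, c4), f(c2, c2))) = 1 + max(1, 1) = 2
depth(f(h(f(c2, c2), c2), h(h(c4, c4), f(c2, c2)))) = 1 + max(2, 2) = 3
depth(h(h(g(g(c4, c2), f(c2, c4)), c4), f(h(f(c2, c2), c2), h(h(c4, c4), f(c2, c2))))) = 1 + max(3, 3) = 4
depth(g(g(h(c4, g(c2, c2)), c2), h(h(g(g(c4, c2), f(c2, c4)), c4), f(h(f(c2, c2), c2), h(h(c4, c4), f(c2, c2)))))) = 1 + max(3, 4) = 5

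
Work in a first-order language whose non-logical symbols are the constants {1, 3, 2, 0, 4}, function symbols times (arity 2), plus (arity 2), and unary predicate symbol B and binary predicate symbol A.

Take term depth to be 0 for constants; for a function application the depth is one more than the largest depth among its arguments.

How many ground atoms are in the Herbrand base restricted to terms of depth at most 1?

First count ground terms of depth ≤ 1.
Count level by level. With function symbols times/2, plus/2, the terms of depth ≤ k are the 5 constants together with each function applied to depth-≤(k−1) tuples, so N_k = 5 + N_{k-1}^2 + N_{k-1}^2.
N_0 = 5
N_1 = 5 + 5^2 + 5^2 = 55
So |H| = 55.
Each predicate of arity r yields |H|^r ground atoms (one per choice of an r-tuple from H):
  B: 55;  A: 55^2 = 3025
Total ground atoms: 55 + 3025 = 3080.

3080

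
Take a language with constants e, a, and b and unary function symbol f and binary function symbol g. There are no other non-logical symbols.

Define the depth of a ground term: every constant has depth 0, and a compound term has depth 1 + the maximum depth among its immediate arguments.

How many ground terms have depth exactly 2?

228

Let N_k count ground terms of depth at most k. Each non-constant term of depth ≤ k is some function symbol applied to depth-≤(k−1) arguments, giving N_k = 3 + N_{k-1} + N_{k-1}^2.
N_0 = 3
N_1 = 3 + 3 + 3^2 = 15
N_2 = 3 + 15 + 15^2 = 243
Terms of depth exactly 2: N_2 − N_1 = 243 − 15 = 228.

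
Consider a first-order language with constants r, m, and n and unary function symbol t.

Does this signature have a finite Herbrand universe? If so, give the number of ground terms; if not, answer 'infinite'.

The signature has at least one function symbol (t, arity 1) and at least one constant (r).
Iterating t gives infinitely many distinct ground terms: r, t(r), t(t(r)), ...
So the Herbrand universe is infinite.

infinite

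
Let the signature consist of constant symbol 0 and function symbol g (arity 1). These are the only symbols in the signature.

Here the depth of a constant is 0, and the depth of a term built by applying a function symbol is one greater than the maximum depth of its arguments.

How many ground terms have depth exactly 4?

1

Count level by level. With function symbols g/1, the terms of depth ≤ k are the 1 constant together with each function applied to depth-≤(k−1) tuples, so N_k = 1 + N_{k-1}.
N_0 = 1
N_1 = 1 + 1 = 2
N_2 = 1 + 2 = 3
N_3 = 1 + 3 = 4
N_4 = 1 + 4 = 5
Terms of depth exactly 4: N_4 − N_3 = 5 − 4 = 1.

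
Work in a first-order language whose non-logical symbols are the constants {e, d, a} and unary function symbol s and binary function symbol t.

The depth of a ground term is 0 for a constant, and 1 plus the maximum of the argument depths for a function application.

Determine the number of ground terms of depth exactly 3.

If N_k denotes the number of depth-≤k ground terms, the 3 constants give N_0 = 3, and each function symbol of arity r contributes N_{k-1}^r new terms at level k: N_k = 3 + N_{k-1} + N_{k-1}^2.
N_0 = 3
N_1 = 3 + 3 + 3^2 = 15
N_2 = 3 + 15 + 15^2 = 243
N_3 = 3 + 243 + 243^2 = 59295
Terms of depth exactly 3: N_3 − N_2 = 59295 − 243 = 59052.

59052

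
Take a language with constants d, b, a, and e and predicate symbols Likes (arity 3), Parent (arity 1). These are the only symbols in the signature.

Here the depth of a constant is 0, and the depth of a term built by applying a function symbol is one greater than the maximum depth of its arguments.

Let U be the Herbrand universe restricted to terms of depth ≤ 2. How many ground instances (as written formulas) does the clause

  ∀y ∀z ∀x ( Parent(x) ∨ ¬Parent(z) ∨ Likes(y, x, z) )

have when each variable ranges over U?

Ground terms of depth ≤ 2:
  With no function symbols every ground term is a constant, so there are exactly 4 ground terms at every depth bound.
  N_0 = 4
  N_1 = 4
  N_2 = 4
So there are 4 ground terms available for substitution.
The clause has 3 distinct variables (y, z, x), each appearing in the body. In the free term algebra distinct substitutions yield syntactically distinct ground instances.
Number of ground instances = 4^3 = 64.

64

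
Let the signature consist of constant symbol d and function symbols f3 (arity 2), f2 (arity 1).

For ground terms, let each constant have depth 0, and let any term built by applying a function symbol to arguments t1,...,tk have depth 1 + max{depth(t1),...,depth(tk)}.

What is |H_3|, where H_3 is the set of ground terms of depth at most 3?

183

Let N_k count ground terms of depth at most k. Each non-constant term of depth ≤ k is some function symbol applied to depth-≤(k−1) arguments, giving N_k = 1 + N_{k-1}^2 + N_{k-1}.
N_0 = 1
N_1 = 1 + 1^2 + 1 = 3
N_2 = 1 + 3^2 + 3 = 13
N_3 = 1 + 13^2 + 13 = 183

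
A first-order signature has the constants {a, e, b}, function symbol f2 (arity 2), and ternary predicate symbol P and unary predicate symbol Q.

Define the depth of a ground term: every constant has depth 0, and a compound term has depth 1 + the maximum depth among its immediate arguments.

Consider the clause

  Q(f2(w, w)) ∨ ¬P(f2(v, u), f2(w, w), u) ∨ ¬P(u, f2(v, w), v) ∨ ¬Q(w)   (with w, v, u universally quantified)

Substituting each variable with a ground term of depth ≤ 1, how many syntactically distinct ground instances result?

1728

Ground terms of depth ≤ 1:
  Count level by level. With function symbols f2/2, the terms of depth ≤ k are the 3 constants together with each function applied to depth-≤(k−1) tuples, so N_k = 3 + N_{k-1}^2.
  N_0 = 3
  N_1 = 3 + 3^2 = 12
  Explicitly: a, e, b, f2(a, a), f2(a, e), f2(a, b), f2(e, a), f2(e, e), f2(e, b), f2(b, a), f2(b, e), f2(b, b).
So there are 12 ground terms available for substitution.
The clause has 3 distinct variables (w, v, u), each appearing in the body. In the free term algebra distinct substitutions yield syntactically distinct ground instances.
Number of ground instances = 12^3 = 1728.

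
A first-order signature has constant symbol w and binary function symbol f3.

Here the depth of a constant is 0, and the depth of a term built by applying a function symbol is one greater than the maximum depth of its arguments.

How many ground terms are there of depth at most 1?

Count level by level. With function symbols f3/2, the terms of depth ≤ k are the 1 constant together with each function applied to depth-≤(k−1) tuples, so N_k = 1 + N_{k-1}^2.
N_0 = 1
N_1 = 1 + 1^2 = 2
Explicitly: w, f3(w, w).

2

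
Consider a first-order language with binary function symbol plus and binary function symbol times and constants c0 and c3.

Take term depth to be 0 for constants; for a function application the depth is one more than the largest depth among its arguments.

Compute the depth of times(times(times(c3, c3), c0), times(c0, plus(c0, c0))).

depth(times(c3, c3)) = 1 + max(0, 0) = 1
depth(times(times(c3, c3), c0)) = 1 + max(1, 0) = 2
depth(plus(c0, c0)) = 1 + max(0, 0) = 1
depth(times(c0, plus(c0, c0))) = 1 + max(0, 1) = 2
depth(times(times(times(c3, c3), c0), times(c0, plus(c0, c0)))) = 1 + max(2, 2) = 3

3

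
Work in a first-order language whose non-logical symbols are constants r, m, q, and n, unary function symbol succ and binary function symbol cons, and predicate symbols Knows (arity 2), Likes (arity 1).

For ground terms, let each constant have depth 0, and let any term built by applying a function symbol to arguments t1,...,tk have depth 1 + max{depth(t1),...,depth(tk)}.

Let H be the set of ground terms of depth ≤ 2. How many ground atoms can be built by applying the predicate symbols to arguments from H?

First count ground terms of depth ≤ 2.
Let N_k count ground terms of depth at most k. Each non-constant term of depth ≤ k is some function symbol applied to depth-≤(k−1) arguments, giving N_k = 4 + N_{k-1} + N_{k-1}^2.
N_0 = 4
N_1 = 4 + 4 + 4^2 = 24
N_2 = 4 + 24 + 24^2 = 604
So |H| = 604.
A ground atom is a predicate applied to a tuple of terms from H, so the count is the sum over predicates of |H|^arity:
  Knows: 604^2 = 364816;  Likes: 604
Total ground atoms: 364816 + 604 = 365420.

365420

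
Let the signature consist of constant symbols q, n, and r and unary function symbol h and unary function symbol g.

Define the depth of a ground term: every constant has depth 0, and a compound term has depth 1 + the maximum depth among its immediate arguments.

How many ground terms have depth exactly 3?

24

Let N_k = |{terms of depth ≤ k}|. Then N_0 = 3 and N_k = 3 + N_{k-1} + N_{k-1} for k ≥ 1 (one summand per function symbol, arity giving the exponent).
N_0 = 3
N_1 = 3 + 3 + 3 = 9
N_2 = 3 + 9 + 9 = 21
N_3 = 3 + 21 + 21 = 45
Terms of depth exactly 3: N_3 − N_2 = 45 − 21 = 24.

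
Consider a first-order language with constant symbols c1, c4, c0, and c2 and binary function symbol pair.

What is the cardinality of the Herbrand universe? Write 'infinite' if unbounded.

infinite

The signature has at least one function symbol (pair, arity 2) and at least one constant (c1).
Iterating pair gives infinitely many distinct ground terms: c1, pair(c1, c1), pair(pair(c1, c1), pair(c1, c1)), ...
So the Herbrand universe is infinite.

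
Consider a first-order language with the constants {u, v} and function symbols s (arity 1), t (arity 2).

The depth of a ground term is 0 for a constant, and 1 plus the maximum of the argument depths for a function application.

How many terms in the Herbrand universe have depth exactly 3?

Let N_k count ground terms of depth at most k. Each non-constant term of depth ≤ k is some function symbol applied to depth-≤(k−1) arguments, giving N_k = 2 + N_{k-1} + N_{k-1}^2.
N_0 = 2
N_1 = 2 + 2 + 2^2 = 8
N_2 = 2 + 8 + 8^2 = 74
N_3 = 2 + 74 + 74^2 = 5552
Terms of depth exactly 3: N_3 − N_2 = 5552 − 74 = 5478.

5478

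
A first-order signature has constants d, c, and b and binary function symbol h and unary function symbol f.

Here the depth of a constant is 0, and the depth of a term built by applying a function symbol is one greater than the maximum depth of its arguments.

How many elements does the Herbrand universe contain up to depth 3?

59295

Let N_k count ground terms of depth at most k. Each non-constant term of depth ≤ k is some function symbol applied to depth-≤(k−1) arguments, giving N_k = 3 + N_{k-1}^2 + N_{k-1}.
N_0 = 3
N_1 = 3 + 3^2 + 3 = 15
N_2 = 3 + 15^2 + 15 = 243
N_3 = 3 + 243^2 + 243 = 59295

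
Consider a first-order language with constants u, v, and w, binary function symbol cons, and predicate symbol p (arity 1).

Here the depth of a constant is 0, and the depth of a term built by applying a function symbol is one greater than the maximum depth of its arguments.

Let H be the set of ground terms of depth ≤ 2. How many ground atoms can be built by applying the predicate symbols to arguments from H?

147

First count ground terms of depth ≤ 2.
Count level by level. With function symbols cons/2, the terms of depth ≤ k are the 3 constants together with each function applied to depth-≤(k−1) tuples, so N_k = 3 + N_{k-1}^2.
N_0 = 3
N_1 = 3 + 3^2 = 12
N_2 = 3 + 12^2 = 147
So |H| = 147.
Ground atoms are formed by filling each argument slot of a predicate with a term from H, so an r-ary predicate gives |H|^r atoms:
  p: 147
Total ground atoms: 147.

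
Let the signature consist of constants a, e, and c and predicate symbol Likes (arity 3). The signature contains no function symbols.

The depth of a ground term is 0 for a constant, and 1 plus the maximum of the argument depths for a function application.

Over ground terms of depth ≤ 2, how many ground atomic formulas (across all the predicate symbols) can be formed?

First count ground terms of depth ≤ 2.
With no function symbols every ground term is a constant, so there are exactly 3 ground terms at every depth bound.
N_0 = 3
N_1 = 3
N_2 = 3
Explicitly: a, e, c.
So |H| = 3.
Each predicate of arity r yields |H|^r ground atoms (one per choice of an r-tuple from H):
  Likes: 3^3 = 27
Total ground atoms: 27.

27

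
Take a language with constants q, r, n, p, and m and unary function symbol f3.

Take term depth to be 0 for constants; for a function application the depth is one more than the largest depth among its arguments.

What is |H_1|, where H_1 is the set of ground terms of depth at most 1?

10

Let N_k count ground terms of depth at most k. Each non-constant term of depth ≤ k is some function symbol applied to depth-≤(k−1) arguments, giving N_k = 5 + N_{k-1}.
N_0 = 5
N_1 = 5 + 5 = 10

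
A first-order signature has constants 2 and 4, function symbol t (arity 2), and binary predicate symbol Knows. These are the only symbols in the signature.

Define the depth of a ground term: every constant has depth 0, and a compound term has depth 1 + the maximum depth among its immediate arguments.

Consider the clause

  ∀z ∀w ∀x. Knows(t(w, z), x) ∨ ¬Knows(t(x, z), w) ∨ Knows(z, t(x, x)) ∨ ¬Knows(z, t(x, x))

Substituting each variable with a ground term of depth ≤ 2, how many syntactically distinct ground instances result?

54872

Ground terms of depth ≤ 2:
  Write N_k for the number of ground terms of depth ≤ k. A term of depth ≤ k is either a constant or a function symbol applied to arguments of depth ≤ k−1, so N_k = 2 + N_{k-1}^2.
  N_0 = 2
  N_1 = 2 + 2^2 = 6
  N_2 = 2 + 6^2 = 38
So there are 38 ground terms available for substitution.
Each of z, w, x ranges independently over the available ground terms, and distinct assignments produce distinct instances.
Number of ground instances = 38^3 = 54872.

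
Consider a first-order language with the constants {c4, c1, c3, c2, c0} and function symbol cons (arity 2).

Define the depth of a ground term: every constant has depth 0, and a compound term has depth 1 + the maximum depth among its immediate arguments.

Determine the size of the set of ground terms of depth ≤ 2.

905

Let N_k count ground terms of depth at most k. Each non-constant term of depth ≤ k is some function symbol applied to depth-≤(k−1) arguments, giving N_k = 5 + N_{k-1}^2.
N_0 = 5
N_1 = 5 + 5^2 = 30
N_2 = 5 + 30^2 = 905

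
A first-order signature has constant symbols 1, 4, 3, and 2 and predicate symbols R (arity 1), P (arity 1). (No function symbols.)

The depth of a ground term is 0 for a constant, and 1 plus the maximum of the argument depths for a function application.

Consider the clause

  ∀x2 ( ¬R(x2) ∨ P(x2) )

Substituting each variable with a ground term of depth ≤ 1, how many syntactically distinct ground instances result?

Ground terms of depth ≤ 1:
  With no function symbols every ground term is a constant, so there are exactly 4 ground terms at every depth bound.
  N_0 = 4
  N_1 = 4
  Explicitly: 1, 4, 3, 2.
So there are 4 ground terms available for substitution.
The body mentions the single quantified variable x2; since ground terms form a free algebra, no two substitutions collapse to the same formula.
Number of ground instances = 4.

4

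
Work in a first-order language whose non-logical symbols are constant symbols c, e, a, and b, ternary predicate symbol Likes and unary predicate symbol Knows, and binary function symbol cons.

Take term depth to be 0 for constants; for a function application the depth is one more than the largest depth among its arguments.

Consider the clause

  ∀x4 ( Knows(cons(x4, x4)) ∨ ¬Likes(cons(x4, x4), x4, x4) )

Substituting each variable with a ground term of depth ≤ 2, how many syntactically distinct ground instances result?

404

Ground terms of depth ≤ 2:
  Let N_k = |{terms of depth ≤ k}|. Then N_0 = 4 and N_k = 4 + N_{k-1}^2 for k ≥ 1 (one summand per function symbol, arity giving the exponent).
  N_0 = 4
  N_1 = 4 + 4^2 = 20
  N_2 = 4 + 20^2 = 404
So there are 404 ground terms available for substitution.
The variable x4 ranges independently over the available ground terms, and distinct assignments produce distinct instances.
Number of ground instances = 404.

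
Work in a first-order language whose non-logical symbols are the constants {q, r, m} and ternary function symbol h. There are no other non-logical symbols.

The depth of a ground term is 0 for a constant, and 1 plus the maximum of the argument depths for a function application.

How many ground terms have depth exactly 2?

If N_k denotes the number of depth-≤k ground terms, the 3 constants give N_0 = 3, and each function symbol of arity r contributes N_{k-1}^r new terms at level k: N_k = 3 + N_{k-1}^3.
N_0 = 3
N_1 = 3 + 3^3 = 30
N_2 = 3 + 30^3 = 27003
Terms of depth exactly 2: N_2 − N_1 = 27003 − 30 = 26973.

26973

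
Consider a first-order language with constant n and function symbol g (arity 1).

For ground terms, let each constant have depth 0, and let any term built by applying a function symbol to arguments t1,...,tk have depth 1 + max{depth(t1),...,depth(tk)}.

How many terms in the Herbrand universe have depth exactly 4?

1

Let N_k count ground terms of depth at most k. Each non-constant term of depth ≤ k is some function symbol applied to depth-≤(k−1) arguments, giving N_k = 1 + N_{k-1}.
N_0 = 1
N_1 = 1 + 1 = 2
N_2 = 1 + 2 = 3
N_3 = 1 + 3 = 4
N_4 = 1 + 4 = 5
Terms of depth exactly 4: N_4 − N_3 = 5 − 4 = 1.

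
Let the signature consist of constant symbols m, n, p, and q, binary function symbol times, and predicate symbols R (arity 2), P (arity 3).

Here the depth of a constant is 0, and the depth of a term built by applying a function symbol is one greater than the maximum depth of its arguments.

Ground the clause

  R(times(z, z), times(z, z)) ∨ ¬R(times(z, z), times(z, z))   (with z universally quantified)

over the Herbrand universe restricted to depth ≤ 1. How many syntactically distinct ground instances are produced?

Ground terms of depth ≤ 1:
  Let N_k count ground terms of depth at most k. Each non-constant term of depth ≤ k is some function symbol applied to depth-≤(k−1) arguments, giving N_k = 4 + N_{k-1}^2.
  N_0 = 4
  N_1 = 4 + 4^2 = 20
So there are 20 ground terms available for substitution.
The body mentions the single quantified variable z; since ground terms form a free algebra, no two substitutions collapse to the same formula.
Number of ground instances = 20.

20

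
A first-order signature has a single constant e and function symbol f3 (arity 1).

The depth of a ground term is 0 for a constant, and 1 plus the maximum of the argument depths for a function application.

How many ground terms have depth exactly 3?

Write N_k for the number of ground terms of depth ≤ k. A term of depth ≤ k is either a constant or a function symbol applied to arguments of depth ≤ k−1, so N_k = 1 + N_{k-1}.
N_0 = 1
N_1 = 1 + 1 = 2
N_2 = 1 + 2 = 3
N_3 = 1 + 3 = 4
Terms of depth exactly 3: N_3 − N_2 = 4 − 3 = 1.

1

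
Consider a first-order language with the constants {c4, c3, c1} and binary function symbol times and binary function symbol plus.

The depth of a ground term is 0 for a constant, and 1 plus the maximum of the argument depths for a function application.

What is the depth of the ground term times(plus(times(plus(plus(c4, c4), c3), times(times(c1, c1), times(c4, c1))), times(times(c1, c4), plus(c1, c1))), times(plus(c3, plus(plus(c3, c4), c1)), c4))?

5

depth(plus(c4, c4)) = 1 + max(0, 0) = 1
depth(plus(plus(c4, c4), c3)) = 1 + max(1, 0) = 2
depth(times(c1, c1)) = 1 + max(0, 0) = 1
depth(times(c4, c1)) = 1 + max(0, 0) = 1
depth(times(times(c1, c1), times(c4, c1))) = 1 + max(1, 1) = 2
depth(times(plus(plus(c4, c4), c3), times(times(c1, c1), times(c4, c1)))) = 1 + max(2, 2) = 3
depth(times(c1, c4)) = 1 + max(0, 0) = 1
depth(plus(c1, c1)) = 1 + max(0, 0) = 1
depth(times(times(c1, c4), plus(c1, c1))) = 1 + max(1, 1) = 2
depth(plus(times(plus(plus(c4, c4), c3), times(times(c1, c1), times(c4, c1))), times(times(c1, c4), plus(c1, c1)))) = 1 + max(3, 2) = 4
depth(plus(c3, c4)) = 1 + max(0, 0) = 1
depth(plus(plus(c3, c4), c1)) = 1 + max(1, 0) = 2
depth(plus(c3, plus(plus(c3, c4), c1))) = 1 + max(0, 2) = 3
depth(times(plus(c3, plus(plus(c3, c4), c1)), c4)) = 1 + max(3, 0) = 4
depth(times(plus(times(plus(plus(c4, c4), c3), times(times(c1, c1), times(c4, c1))), times(times(c1, c4), plus(c1, c1))), times(plus(c3, plus(plus(c3, c4), c1)), c4))) = 1 + max(4, 4) = 5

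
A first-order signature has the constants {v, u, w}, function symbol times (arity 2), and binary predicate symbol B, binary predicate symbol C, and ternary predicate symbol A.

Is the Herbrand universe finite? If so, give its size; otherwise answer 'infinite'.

The signature has at least one function symbol (times, arity 2) and at least one constant (v).
Iterating times gives infinitely many distinct ground terms: v, times(v, v), times(times(v, v), times(v, v)), ...
So the Herbrand universe is infinite.

infinite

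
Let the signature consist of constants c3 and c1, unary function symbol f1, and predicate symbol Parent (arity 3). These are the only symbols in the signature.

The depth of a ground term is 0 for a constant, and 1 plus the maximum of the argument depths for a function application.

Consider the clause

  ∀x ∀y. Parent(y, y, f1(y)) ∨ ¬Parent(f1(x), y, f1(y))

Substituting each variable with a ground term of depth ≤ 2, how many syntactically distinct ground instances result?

Ground terms of depth ≤ 2:
  Write N_k for the number of ground terms of depth ≤ k. A term of depth ≤ k is either a constant or a function symbol applied to arguments of depth ≤ k−1, so N_k = 2 + N_{k-1}.
  N_0 = 2
  N_1 = 2 + 2 = 4
  N_2 = 2 + 4 = 6
So there are 6 ground terms available for substitution.
The clause has 2 distinct variables (x, y), each appearing in the body. In the free term algebra distinct substitutions yield syntactically distinct ground instances.
Number of ground instances = 6^2 = 36.

36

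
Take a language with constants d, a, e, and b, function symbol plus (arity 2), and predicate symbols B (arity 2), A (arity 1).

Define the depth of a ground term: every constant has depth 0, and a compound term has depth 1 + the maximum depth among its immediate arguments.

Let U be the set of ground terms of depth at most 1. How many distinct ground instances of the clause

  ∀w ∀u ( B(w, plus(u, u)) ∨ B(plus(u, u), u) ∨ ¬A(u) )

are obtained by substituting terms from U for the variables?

400

Ground terms of depth ≤ 1:
  Let N_k count ground terms of depth at most k. Each non-constant term of depth ≤ k is some function symbol applied to depth-≤(k−1) arguments, giving N_k = 4 + N_{k-1}^2.
  N_0 = 4
  N_1 = 4 + 4^2 = 20
So there are 20 ground terms available for substitution.
There are 2 variables to instantiate (w, u), each occurring in at least one literal, so different choices give different ground instances.
Number of ground instances = 20^2 = 400.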